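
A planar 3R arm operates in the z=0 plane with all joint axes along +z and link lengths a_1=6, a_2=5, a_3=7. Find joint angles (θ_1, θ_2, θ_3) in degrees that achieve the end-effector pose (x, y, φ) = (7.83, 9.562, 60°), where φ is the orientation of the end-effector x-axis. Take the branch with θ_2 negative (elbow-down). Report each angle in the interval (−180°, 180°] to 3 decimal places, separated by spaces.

wrist centre = target − a_3·(cos φ, sin φ) = (4.3300, 3.4998)
cos θ_2 = (30.9977−6²−5²)/(2·6·5) = -0.5000; θ_2 = -120.0026° (elbow-down)
β = atan2(3.4998,4.3300) = 38.9477°; ψ = atan2(-4.3300,3.4998) = -51.0526°
θ_1 = β − ψ = 90.0002°
θ_3 = φ − θ_1 − θ_2 = 90.0024° (wrapped to (-180°,180°])

90.000 -120.003 90.002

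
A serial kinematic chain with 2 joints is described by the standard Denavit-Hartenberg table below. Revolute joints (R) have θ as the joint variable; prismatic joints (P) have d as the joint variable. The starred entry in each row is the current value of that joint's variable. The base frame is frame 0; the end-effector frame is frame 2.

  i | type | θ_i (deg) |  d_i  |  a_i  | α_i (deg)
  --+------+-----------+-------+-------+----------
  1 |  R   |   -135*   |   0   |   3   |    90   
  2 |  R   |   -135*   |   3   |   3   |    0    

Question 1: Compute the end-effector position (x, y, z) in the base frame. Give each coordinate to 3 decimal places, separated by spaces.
after link 1: o_1 = (-2.1213, -2.1213, 0.0000)
after link 2: o_2 = (-2.7426, 1.5000, -2.1213)

-2.743 1.500 -2.121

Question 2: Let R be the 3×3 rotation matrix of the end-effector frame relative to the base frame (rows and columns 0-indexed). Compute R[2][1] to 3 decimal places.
-0.707

End-effector y-axis (col 1 of R) = (-0.5000,-0.5000,-0.7071)
R[2][1] = -0.7071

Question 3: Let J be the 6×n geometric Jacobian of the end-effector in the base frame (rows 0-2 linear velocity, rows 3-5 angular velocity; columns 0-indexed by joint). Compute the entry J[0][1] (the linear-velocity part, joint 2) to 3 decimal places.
axis z_1 = (-0.7071,0.7071,0.0000); lever o_n−o_1 = (-0.6213,3.6213,-2.1213)
cross product → J_v[:, 1] = (-1.5000,-1.5000,-2.1213)
J_ω[:, 1] = z_1
entry J[0][1] = -1.5000

-1.500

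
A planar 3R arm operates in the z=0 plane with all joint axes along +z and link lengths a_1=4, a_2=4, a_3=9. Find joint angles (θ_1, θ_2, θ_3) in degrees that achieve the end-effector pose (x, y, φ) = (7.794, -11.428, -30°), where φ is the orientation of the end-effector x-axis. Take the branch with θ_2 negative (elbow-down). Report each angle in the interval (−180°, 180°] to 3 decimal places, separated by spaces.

-59.999 -60.006 90.005

wrist centre = target − a_3·(cos φ, sin φ) = (-0.0002, -6.9280)
cos θ_2 = (47.9972−4²−4²)/(2·4·4) = 0.4999; θ_2 = -60.0058° (elbow-down)
β = atan2(-6.9280,-0.0002) = -90.0019°; ψ = atan2(-3.4643,5.9996) = -30.0029°
θ_1 = β − ψ = -59.9990°
θ_3 = φ − θ_1 − θ_2 = 90.0048° (wrapped to (-180°,180°])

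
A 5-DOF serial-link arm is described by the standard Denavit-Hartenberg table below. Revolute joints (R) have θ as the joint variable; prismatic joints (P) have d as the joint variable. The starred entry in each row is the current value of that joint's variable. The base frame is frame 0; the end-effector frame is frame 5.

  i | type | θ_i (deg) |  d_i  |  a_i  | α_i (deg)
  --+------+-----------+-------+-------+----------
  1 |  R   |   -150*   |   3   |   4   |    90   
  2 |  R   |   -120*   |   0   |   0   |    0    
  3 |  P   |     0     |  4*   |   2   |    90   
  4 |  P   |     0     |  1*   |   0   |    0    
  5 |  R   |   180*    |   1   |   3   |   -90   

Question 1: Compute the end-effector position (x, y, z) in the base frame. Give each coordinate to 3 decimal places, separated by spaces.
-4.397 2.080 4.866

after link 1: o_1 = (-3.4641, -2.0000, 3.0000)
after link 2: o_2 = (-3.4641, -2.0000, 3.0000)
after link 3: o_3 = (-4.5981, 1.9641, 1.2679)
after link 4: o_4 = (-3.8481, 2.3971, 1.7679)
after link 5: o_5 = (-4.3971, 2.0801, 4.8660)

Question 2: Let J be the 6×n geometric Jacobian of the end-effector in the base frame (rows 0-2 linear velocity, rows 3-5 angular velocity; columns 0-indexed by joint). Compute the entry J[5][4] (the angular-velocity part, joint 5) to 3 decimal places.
0.500

axis z_4 = (0.7500,0.4330,0.5000); lever o_n−o_4 = (-0.5490,-0.3170,3.0981)
cross product → J_v[:, 4] = (1.5000,-2.5981,0.0000)
J_ω[:, 4] = z_4
entry J[5][4] = 0.5000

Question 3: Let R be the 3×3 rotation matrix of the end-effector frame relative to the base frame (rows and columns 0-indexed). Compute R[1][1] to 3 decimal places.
End-effector y-axis (col 1 of R) = (-0.7500,-0.4330,-0.5000)
R[1][1] = -0.4330

-0.433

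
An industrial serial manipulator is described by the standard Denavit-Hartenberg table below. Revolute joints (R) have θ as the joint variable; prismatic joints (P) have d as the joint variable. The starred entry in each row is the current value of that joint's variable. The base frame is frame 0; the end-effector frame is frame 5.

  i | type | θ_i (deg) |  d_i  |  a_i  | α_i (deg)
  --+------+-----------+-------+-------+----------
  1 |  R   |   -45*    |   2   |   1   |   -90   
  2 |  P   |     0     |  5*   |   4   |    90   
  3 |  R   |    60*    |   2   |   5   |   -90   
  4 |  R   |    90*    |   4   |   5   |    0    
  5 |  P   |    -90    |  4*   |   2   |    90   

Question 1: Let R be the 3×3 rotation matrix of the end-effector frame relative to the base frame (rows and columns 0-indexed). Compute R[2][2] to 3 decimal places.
End-effector z-axis (col 2 of R) = (-0.0000,0.0000,1.0000)
R[2][2] = 1.0000

1.000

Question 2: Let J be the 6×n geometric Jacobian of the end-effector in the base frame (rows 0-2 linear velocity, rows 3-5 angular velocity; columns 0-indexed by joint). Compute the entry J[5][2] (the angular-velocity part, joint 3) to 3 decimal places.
1.000

axis z_2 = (0.0000,0.0000,1.0000); lever o_n−o_2 = (4.6909,9.5391,-3.0000)
cross product → J_v[:, 2] = (-9.5391,4.6909,0.0000)
J_ω[:, 2] = z_2
entry J[5][2] = 1.0000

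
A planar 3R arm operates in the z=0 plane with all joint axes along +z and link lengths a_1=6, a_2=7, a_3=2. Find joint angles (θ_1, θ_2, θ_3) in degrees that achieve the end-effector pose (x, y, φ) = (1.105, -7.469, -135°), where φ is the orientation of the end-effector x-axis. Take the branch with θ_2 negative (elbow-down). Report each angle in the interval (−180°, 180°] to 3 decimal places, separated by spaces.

0.176 -119.995 -15.182

wrist centre = target − a_3·(cos φ, sin φ) = (2.5192, -6.0548)
cos θ_2 = (43.0069−6²−7²)/(2·6·7) = -0.4999; θ_2 = -119.9946° (elbow-down)
β = atan2(-6.0548,2.5192) = -67.4093°; ψ = atan2(-6.0625,2.5006) = -67.5856°
θ_1 = β − ψ = 0.1763°
θ_3 = φ − θ_1 − θ_2 = -15.1817° (wrapped to (-180°,180°])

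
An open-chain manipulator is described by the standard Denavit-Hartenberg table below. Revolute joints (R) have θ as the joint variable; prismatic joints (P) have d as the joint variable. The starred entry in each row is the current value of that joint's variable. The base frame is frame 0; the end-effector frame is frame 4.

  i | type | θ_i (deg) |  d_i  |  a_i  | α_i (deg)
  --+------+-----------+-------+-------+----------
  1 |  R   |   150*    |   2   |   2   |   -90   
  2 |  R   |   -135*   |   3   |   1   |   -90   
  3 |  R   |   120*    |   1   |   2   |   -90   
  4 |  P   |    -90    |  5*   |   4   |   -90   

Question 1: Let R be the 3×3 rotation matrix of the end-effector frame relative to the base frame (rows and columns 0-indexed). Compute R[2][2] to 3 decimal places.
End-effector z-axis (col 2 of R) = (0.1268,0.9268,-0.3536)
R[2][2] = -0.3536

-0.354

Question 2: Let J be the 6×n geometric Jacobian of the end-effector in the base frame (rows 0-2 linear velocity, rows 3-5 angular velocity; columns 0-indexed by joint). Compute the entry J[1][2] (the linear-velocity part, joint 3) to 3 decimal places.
axis z_2 = (-0.6124,0.3536,0.7071); lever o_n−o_2 = (-6.7099,2.9872,-0.2334)
cross product → J_v[:, 2] = (-2.1948,-4.8875,0.5430)
J_ω[:, 2] = z_2
entry J[1][2] = -4.8875

-4.888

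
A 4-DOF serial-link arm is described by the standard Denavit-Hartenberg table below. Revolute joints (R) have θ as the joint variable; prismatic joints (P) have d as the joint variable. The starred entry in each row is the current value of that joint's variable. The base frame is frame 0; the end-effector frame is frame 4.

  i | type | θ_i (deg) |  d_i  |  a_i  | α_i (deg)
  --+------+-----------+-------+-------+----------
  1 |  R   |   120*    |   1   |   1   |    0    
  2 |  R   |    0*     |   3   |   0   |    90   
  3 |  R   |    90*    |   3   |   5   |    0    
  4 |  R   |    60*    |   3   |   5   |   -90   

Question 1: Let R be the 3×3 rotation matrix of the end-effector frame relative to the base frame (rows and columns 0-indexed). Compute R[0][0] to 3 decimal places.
End-effector x-axis (col 0 of R) = (0.4330,-0.7500,0.5000)
R[0][0] = 0.4330

0.433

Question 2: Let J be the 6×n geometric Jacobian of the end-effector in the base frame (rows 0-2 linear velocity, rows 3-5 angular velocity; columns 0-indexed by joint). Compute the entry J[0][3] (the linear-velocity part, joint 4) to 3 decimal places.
1.250

axis z_3 = (0.8660,0.5000,0.0000); lever o_n−o_3 = (4.7631,-2.2500,2.5000)
cross product → J_v[:, 3] = (1.2500,-2.1651,-4.3301)
J_ω[:, 3] = z_3
entry J[0][3] = 1.2500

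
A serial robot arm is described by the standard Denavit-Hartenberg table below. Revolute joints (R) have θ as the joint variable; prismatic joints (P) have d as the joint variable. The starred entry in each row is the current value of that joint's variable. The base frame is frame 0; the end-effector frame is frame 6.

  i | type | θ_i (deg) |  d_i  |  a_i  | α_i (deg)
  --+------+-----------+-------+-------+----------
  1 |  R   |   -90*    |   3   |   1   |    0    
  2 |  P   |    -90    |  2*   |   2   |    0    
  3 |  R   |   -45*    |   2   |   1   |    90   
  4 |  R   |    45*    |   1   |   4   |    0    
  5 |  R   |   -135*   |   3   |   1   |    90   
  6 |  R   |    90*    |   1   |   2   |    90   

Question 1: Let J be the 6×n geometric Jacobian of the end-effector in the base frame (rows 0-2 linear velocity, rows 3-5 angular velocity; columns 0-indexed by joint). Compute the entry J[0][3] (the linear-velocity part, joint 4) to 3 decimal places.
axis z_3 = (0.7071,0.7071,0.0000); lever o_n−o_3 = (2.9497,5.5355,1.8284)
cross product → J_v[:, 3] = (1.2929,-1.2929,1.8284)
J_ω[:, 3] = z_3
entry J[0][3] = 1.2929

1.293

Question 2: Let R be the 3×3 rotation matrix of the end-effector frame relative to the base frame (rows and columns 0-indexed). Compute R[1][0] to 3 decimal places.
0.707

End-effector x-axis (col 0 of R) = (0.7071,0.7071,0.0000)
R[1][0] = 0.7071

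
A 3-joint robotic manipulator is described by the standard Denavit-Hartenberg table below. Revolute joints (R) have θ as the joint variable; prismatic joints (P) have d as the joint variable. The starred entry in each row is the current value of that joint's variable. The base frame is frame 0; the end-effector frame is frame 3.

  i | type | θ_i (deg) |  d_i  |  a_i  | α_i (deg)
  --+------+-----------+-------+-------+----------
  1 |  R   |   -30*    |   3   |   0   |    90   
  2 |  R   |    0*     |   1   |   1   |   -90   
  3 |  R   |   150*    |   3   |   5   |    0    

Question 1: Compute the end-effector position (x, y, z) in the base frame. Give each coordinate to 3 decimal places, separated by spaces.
after link 1: o_1 = (0.0000, 0.0000, 3.0000)
after link 2: o_2 = (0.3660, -1.3660, 3.0000)
after link 3: o_3 = (-2.1340, 2.9641, 6.0000)

-2.134 2.964 6.000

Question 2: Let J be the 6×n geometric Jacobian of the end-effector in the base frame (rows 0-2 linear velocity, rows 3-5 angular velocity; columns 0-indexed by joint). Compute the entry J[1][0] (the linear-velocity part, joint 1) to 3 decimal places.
-2.134

axis z_0 = ẑ; lever o_n−o_0 = (-2.1340,2.9641,6.0000)
cross product → J_v[:, 0] = (-2.9641,-2.1340,0.0000)
J_ω[:, 0] = z_0
entry J[1][0] = -2.1340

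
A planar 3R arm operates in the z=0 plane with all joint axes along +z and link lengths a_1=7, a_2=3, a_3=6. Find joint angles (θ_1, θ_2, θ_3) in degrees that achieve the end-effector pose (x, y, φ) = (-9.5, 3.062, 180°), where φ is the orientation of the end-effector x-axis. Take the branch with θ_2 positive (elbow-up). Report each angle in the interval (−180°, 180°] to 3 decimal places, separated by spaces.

120.003 150.003 -90.006

wrist centre = target − a_3·(cos φ, sin φ) = (-3.5000, 3.0620)
cos θ_2 = (21.6258−7²−3²)/(2·7·3) = -0.8661; θ_2 = 150.0030° (elbow-up)
β = atan2(3.0620,-3.5000) = 138.8187°; ψ = atan2(1.4999,4.4018) = 18.8158°
θ_1 = β − ψ = 120.0029°
θ_3 = φ − θ_1 − θ_2 = -90.0059° (wrapped to (-180°,180°])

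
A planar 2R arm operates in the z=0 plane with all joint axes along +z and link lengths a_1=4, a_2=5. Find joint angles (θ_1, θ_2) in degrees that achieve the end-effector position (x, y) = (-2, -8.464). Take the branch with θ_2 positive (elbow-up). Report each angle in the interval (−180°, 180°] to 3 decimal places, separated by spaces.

cos θ_2 = (75.6393−4²−5²)/(2·4·5) = 0.8660; θ_2 = 30.0049° (elbow-up)
β = atan2(-8.4640,-2.0000) = -103.2948°; ψ = atan2(2.5004,8.3299) = 16.7081°
θ_1 = β − ψ = -120.0029°

-120.003 30.005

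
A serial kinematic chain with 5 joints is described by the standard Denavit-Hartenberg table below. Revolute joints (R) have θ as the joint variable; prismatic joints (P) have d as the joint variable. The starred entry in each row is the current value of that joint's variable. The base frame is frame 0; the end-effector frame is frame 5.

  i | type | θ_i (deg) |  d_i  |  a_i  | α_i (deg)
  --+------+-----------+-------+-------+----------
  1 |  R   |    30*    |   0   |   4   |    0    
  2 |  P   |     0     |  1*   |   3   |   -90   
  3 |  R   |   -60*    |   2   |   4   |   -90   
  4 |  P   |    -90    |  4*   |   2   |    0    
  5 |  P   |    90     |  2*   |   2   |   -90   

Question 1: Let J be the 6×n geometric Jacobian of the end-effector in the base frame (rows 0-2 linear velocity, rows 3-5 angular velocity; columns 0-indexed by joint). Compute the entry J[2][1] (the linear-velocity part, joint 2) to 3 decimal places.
1.000

prismatic axis z_1 = (0.0000,0.0000,1.0000)
J_v[:, 1] = z_1; J_ω[:, 1] = (0,0,0)
entry J[2][1] = 1.0000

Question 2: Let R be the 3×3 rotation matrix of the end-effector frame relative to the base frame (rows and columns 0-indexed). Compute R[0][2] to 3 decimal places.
End-effector z-axis (col 2 of R) = (0.5000,-0.8660,-0.0000)
R[0][2] = 0.5000

0.500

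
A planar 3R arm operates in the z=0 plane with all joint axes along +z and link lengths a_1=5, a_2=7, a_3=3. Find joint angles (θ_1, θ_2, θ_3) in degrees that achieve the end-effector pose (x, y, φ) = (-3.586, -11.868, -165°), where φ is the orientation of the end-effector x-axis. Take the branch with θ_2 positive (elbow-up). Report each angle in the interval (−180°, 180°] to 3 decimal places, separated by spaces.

-120.001 45.002 -90.001

wrist centre = target − a_3·(cos φ, sin φ) = (-0.6882, -11.0915)
cos θ_2 = (123.4960−5²−7²)/(2·5·7) = 0.7071; θ_2 = 45.0017° (elbow-up)
β = atan2(-11.0915,-0.6882) = -93.5506°; ψ = atan2(4.9499,9.9496) = 26.4502°
θ_1 = β − ψ = -120.0008°
θ_3 = φ − θ_1 − θ_2 = -90.0009° (wrapped to (-180°,180°])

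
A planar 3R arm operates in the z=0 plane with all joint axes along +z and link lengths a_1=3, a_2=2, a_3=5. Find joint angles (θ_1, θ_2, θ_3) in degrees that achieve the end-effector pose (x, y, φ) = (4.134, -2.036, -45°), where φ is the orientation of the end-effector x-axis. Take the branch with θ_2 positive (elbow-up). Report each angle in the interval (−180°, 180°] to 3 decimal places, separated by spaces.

29.985 150.009 135.006

wrist centre = target − a_3·(cos φ, sin φ) = (0.5985, 1.4995)
cos θ_2 = (2.6068−3²−2²)/(2·3·2) = -0.8661; θ_2 = 150.0089° (elbow-up)
β = atan2(1.4995,0.5985) = 68.2430°; ψ = atan2(0.9997,1.2678) = 38.2579°
θ_1 = β − ψ = 29.9851°
θ_3 = φ − θ_1 − θ_2 = 135.0060° (wrapped to (-180°,180°])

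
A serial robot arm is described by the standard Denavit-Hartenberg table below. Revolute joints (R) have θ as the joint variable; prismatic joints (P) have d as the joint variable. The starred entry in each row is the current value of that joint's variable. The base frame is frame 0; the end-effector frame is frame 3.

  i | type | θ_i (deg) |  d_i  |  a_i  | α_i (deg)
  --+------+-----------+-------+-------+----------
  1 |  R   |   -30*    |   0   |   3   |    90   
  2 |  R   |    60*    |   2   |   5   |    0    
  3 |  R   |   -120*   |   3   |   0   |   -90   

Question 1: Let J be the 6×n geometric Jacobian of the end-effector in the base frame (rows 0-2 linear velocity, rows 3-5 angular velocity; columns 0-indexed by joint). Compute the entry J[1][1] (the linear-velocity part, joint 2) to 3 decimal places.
axis z_1 = (-0.5000,-0.8660,0.0000); lever o_n−o_1 = (-0.3349,-5.5801,4.3301)
cross product → J_v[:, 1] = (-3.7500,2.1651,2.5000)
J_ω[:, 1] = z_1
entry J[1][1] = 2.1651

2.165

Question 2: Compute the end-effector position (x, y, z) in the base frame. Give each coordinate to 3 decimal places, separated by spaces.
2.263 -7.080 4.330

after link 1: o_1 = (2.5981, -1.5000, 0.0000)
after link 2: o_2 = (3.7631, -4.4821, 4.3301)
after link 3: o_3 = (2.2631, -7.0801, 4.3301)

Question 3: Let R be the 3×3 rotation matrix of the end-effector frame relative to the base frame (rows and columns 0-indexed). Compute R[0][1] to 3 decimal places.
End-effector y-axis (col 1 of R) = (0.5000,0.8660,-0.0000)
R[0][1] = 0.5000

0.500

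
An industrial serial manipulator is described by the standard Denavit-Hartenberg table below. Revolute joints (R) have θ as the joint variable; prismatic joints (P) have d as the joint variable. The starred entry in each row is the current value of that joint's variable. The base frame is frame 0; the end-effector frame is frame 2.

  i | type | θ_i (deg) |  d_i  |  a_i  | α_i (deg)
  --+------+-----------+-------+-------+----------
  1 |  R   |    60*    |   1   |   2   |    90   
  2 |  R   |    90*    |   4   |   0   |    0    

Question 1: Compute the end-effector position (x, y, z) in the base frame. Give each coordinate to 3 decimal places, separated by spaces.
4.464 -0.268 1.000

after link 1: o_1 = (1.0000, 1.7321, 1.0000)
after link 2: o_2 = (4.4641, -0.2679, 1.0000)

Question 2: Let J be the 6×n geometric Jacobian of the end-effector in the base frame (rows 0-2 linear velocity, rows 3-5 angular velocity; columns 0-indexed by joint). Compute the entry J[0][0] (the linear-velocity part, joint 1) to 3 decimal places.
axis z_0 = ẑ; lever o_n−o_0 = (4.4641,-0.2679,1.0000)
cross product → J_v[:, 0] = (0.2679,4.4641,-0.0000)
J_ω[:, 0] = z_0
entry J[0][0] = 0.2679

0.268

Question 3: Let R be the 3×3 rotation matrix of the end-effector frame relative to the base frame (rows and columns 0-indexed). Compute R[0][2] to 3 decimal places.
End-effector z-axis (col 2 of R) = (0.8660,-0.5000,0.0000)
R[0][2] = 0.8660

0.866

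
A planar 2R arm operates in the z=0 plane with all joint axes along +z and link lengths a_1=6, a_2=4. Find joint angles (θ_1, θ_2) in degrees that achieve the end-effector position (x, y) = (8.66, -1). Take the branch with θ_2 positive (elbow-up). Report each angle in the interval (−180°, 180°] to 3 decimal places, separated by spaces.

-30.002 60.006

cos θ_2 = (75.9956−6²−4²)/(2·6·4) = 0.4999; θ_2 = 60.0061° (elbow-up)
β = atan2(-1.0000,8.6600) = -6.5870°; ψ = atan2(3.4643,7.9996) = 23.4155°
θ_1 = β − ψ = -30.0024°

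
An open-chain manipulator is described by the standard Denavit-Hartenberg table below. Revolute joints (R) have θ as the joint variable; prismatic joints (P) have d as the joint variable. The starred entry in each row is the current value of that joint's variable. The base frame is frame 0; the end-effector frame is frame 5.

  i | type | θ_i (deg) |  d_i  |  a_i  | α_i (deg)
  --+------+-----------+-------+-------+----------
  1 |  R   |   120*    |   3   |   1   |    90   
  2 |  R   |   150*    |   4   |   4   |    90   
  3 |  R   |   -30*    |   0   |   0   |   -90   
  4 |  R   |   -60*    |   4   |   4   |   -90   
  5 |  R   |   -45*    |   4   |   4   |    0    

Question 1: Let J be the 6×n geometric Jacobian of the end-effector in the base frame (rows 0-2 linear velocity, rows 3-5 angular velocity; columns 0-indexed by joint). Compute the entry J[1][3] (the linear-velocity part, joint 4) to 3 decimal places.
axis z_3 = (0.9665,0.0580,0.2500); lever o_n−o_3 = (5.2223,-4.0964,8.0748)
cross product → J_v[:, 3] = (1.4925,-6.4987,-4.2622)
J_ω[:, 3] = z_3
entry J[1][3] = -6.4987

-6.499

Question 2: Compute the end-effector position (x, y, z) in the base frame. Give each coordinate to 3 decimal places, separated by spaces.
after link 1: o_1 = (-0.5000, 0.8660, 3.0000)
after link 2: o_2 = (4.6962, -0.1340, 5.0000)
after link 3: o_3 = (4.6962, -0.1340, 5.0000)
after link 4: o_4 = (7.5801, -0.2010, 9.8660)
after link 5: o_5 = (9.9184, -4.2304, 13.0748)

9.918 -4.230 13.075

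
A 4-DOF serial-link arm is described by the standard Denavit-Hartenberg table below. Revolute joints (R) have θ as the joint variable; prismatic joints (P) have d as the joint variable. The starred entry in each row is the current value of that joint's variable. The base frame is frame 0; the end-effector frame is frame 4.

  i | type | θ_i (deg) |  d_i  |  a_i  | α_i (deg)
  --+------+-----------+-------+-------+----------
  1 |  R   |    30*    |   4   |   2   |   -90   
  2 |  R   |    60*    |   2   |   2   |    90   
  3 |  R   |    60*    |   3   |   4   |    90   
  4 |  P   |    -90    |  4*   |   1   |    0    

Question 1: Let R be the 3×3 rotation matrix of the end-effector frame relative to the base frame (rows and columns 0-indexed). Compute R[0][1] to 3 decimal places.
End-effector y-axis (col 1 of R) = (-0.2165,0.8750,-0.4330)
R[0][1] = -0.2165

-0.217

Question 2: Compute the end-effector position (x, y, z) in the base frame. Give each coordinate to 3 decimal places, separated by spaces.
4.732 6.732 -1.464

after link 1: o_1 = (1.7321, 1.0000, 4.0000)
after link 2: o_2 = (1.5981, 3.2321, 2.2679)
after link 3: o_3 = (2.9821, 8.0311, 2.0359)
after link 4: o_4 = (4.7321, 6.7321, -1.4641)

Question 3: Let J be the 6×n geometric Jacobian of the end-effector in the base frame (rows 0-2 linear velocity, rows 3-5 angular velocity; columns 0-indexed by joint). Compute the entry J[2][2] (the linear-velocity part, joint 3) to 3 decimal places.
1.268

axis z_2 = (0.7500,0.4330,0.5000); lever o_n−o_2 = (3.1340,3.5000,-3.7321)
cross product → J_v[:, 2] = (-3.3660,4.3660,1.2679)
J_ω[:, 2] = z_2
entry J[2][2] = 1.2679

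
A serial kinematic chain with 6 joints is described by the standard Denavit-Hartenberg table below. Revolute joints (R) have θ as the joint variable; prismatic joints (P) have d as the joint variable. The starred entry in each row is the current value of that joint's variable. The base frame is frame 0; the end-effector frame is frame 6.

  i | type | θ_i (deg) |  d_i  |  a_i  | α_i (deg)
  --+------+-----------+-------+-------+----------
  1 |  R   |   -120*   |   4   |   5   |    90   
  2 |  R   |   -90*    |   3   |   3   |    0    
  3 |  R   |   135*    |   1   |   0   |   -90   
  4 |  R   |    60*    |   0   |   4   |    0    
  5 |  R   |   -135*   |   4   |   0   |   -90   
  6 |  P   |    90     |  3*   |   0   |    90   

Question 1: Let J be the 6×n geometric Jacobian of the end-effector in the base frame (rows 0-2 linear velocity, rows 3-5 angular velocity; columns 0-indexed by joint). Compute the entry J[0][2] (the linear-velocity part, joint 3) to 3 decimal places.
3.146

axis z_2 = (-0.8660,0.5000,0.0000); lever o_n−o_2 = (2.4890,-2.1701,6.2917)
cross product → J_v[:, 2] = (3.1458,5.4488,0.6348)
J_ω[:, 2] = z_2
entry J[0][2] = 3.1458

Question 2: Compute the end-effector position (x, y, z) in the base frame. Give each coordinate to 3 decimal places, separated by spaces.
after link 1: o_1 = (-2.5000, -4.3301, 4.0000)
after link 2: o_2 = (-5.0981, -2.8301, 1.0000)
after link 3: o_3 = (-5.9641, -2.3301, 1.0000)
after link 4: o_4 = (-3.6712, -5.2869, 2.4142)
after link 5: o_5 = (-2.2570, -2.8374, 5.2426)
after link 6: o_6 = (-2.6091, -5.0002, 7.2917)

-2.609 -5.000 7.292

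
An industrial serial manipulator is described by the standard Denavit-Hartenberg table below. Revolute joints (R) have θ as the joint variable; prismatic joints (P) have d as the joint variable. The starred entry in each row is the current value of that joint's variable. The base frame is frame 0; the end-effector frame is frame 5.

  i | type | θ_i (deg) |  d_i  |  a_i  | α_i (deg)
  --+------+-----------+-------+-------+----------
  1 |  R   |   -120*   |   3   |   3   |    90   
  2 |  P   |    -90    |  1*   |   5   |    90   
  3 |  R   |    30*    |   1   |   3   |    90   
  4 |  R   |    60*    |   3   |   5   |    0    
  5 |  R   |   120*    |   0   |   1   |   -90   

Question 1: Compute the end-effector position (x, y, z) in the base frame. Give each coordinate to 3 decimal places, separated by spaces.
after link 1: o_1 = (-1.5000, -2.5981, 3.0000)
after link 2: o_2 = (-2.3660, -2.0981, -2.0000)
after link 3: o_3 = (-3.1651, -0.4821, -4.5981)
after link 4: o_4 = (0.1675, 2.5939, -8.2631)
after link 5: o_5 = (0.6005, 2.3439, -7.3971)

0.600 2.344 -7.397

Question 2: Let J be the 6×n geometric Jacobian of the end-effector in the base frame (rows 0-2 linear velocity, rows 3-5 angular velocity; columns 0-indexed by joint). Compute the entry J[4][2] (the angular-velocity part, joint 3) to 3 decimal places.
0.866

axis z_2 = (0.5000,0.8660,-0.0000); lever o_n−o_2 = (2.9665,4.4420,-5.3971)
cross product → J_v[:, 2] = (-4.6740,2.6986,-0.3481)
J_ω[:, 2] = z_2
entry J[4][2] = 0.8660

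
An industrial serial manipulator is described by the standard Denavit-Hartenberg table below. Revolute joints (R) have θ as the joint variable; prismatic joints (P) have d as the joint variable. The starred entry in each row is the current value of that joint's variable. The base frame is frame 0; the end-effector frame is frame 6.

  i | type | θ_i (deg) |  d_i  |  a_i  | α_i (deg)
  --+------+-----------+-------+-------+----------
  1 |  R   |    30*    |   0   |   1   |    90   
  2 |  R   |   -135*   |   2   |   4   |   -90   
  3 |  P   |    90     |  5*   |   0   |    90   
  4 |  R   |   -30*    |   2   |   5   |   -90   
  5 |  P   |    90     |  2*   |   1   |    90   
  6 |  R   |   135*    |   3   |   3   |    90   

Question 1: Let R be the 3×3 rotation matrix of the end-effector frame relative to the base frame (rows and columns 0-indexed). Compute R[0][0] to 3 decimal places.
-0.235

End-effector x-axis (col 0 of R) = (-0.2348,0.2727,-0.9330)
R[0][0] = -0.2348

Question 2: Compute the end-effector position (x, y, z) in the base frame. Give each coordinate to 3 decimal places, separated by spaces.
after link 1: o_1 = (0.8660, 0.5000, 0.0000)
after link 2: o_2 = (-0.5835, -2.6463, -2.8284)
after link 3: o_3 = (2.4784, -0.8785, -6.3640)
after link 4: o_4 = (-2.4423, 1.2805, -6.0104)
after link 5: o_5 = (-1.2693, 3.1125, -6.5280)
after link 6: o_6 = (-4.1913, 5.6502, -8.2664)

-4.191 5.650 -8.266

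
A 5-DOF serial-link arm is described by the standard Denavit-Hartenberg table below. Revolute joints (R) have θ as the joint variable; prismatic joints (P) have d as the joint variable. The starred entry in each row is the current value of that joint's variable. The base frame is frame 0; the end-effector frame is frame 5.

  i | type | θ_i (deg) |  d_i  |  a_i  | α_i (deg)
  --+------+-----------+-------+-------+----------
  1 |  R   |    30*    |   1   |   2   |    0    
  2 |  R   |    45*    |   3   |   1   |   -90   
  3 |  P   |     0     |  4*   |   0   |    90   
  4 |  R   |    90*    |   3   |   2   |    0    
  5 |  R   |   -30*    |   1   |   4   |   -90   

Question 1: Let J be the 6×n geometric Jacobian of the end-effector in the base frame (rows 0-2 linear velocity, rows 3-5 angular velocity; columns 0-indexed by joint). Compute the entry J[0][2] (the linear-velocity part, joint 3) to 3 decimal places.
prismatic axis z_2 = (-0.9659,0.2588,0.0000)
J_v[:, 2] = z_2; J_ω[:, 2] = (0,0,0)
entry J[0][2] = -0.9659

-0.966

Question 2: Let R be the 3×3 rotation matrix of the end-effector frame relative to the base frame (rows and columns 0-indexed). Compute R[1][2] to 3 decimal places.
-0.707

End-effector z-axis (col 2 of R) = (-0.7071,-0.7071,0.0000)
R[1][2] = -0.7071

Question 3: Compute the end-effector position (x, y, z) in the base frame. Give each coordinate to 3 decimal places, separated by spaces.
-6.633 6.347 8.000

after link 1: o_1 = (1.7321, 1.0000, 1.0000)
after link 2: o_2 = (1.9909, 1.9659, 4.0000)
after link 3: o_3 = (-1.8728, 3.0012, 4.0000)
after link 4: o_4 = (-3.8047, 3.5188, 7.0000)
after link 5: o_5 = (-6.6331, 6.3473, 8.0000)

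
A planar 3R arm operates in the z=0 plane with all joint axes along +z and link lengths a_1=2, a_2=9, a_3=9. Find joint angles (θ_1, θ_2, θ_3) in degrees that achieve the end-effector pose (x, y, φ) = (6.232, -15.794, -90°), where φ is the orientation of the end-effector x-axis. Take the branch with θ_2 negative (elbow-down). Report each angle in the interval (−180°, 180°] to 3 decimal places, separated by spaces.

wrist centre = target − a_3·(cos φ, sin φ) = (6.2320, -6.7940)
cos θ_2 = (84.9963−2²−9²)/(2·2·9) = -0.0001; θ_2 = -90.0060° (elbow-down)
β = atan2(-6.7940,6.2320) = -47.4705°; ψ = atan2(-9.0000,1.9991) = -77.4769°
θ_1 = β − ψ = 30.0064°
θ_3 = φ − θ_1 − θ_2 = -30.0004° (wrapped to (-180°,180°])

30.006 -90.006 -30.000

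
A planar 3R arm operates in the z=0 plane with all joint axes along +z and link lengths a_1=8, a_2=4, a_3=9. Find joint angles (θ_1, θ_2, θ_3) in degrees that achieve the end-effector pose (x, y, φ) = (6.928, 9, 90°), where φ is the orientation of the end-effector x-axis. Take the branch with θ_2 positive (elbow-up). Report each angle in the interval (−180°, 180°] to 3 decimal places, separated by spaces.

wrist centre = target − a_3·(cos φ, sin φ) = (6.9280, 0.0000)
cos θ_2 = (47.9972−8²−4²)/(2·8·4) = -0.5000; θ_2 = 120.0029° (elbow-up)
β = atan2(0.0000,6.9280) = 0.0000°; ψ = atan2(3.4640,5.9998) = 30.0000°
θ_1 = β − ψ = -30.0000°
θ_3 = φ − θ_1 − θ_2 = -0.0029° (wrapped to (-180°,180°])

-30.000 120.003 -0.003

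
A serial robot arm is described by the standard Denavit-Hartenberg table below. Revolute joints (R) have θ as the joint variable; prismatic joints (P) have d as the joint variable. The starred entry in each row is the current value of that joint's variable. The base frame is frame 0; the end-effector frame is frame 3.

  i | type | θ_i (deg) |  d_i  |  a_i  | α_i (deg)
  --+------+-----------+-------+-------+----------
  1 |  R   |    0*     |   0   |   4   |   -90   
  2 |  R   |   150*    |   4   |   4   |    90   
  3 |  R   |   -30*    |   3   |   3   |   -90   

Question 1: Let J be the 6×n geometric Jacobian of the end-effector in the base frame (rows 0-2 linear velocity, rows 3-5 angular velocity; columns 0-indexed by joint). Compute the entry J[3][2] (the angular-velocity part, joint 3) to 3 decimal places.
axis z_2 = (0.5000,0.0000,-0.8660); lever o_n−o_2 = (-0.7500,-1.5000,-3.8971)
cross product → J_v[:, 2] = (-1.2990,2.5981,-0.7500)
J_ω[:, 2] = z_2
entry J[3][2] = 0.5000

0.500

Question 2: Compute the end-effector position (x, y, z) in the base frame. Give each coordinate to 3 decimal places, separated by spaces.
after link 1: o_1 = (4.0000, 0.0000, 0.0000)
after link 2: o_2 = (0.5359, 4.0000, -2.0000)
after link 3: o_3 = (-0.2141, 2.5000, -5.8971)

-0.214 2.500 -5.897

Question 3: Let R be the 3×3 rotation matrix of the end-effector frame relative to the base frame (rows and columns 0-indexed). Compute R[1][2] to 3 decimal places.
End-effector z-axis (col 2 of R) = (-0.4330,0.8660,-0.2500)
R[1][2] = 0.8660

0.866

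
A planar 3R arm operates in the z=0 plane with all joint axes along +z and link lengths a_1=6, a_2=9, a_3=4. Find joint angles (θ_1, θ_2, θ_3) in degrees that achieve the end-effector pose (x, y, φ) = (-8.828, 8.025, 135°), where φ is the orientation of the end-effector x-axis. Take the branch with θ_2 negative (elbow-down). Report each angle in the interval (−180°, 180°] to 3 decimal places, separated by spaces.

wrist centre = target − a_3·(cos φ, sin φ) = (-5.9996, 5.1966)
cos θ_2 = (62.9992−6²−9²)/(2·6·9) = -0.5000; θ_2 = -120.0005° (elbow-down)
β = atan2(5.1966,-5.9996) = 139.1023°; ψ = atan2(-7.7942,1.4999) = -79.1070°
θ_1 = β − ψ = 218.2093°
θ_3 = φ − θ_1 − θ_2 = 36.7912° (wrapped to (-180°,180°])

-141.791 -120.000 36.791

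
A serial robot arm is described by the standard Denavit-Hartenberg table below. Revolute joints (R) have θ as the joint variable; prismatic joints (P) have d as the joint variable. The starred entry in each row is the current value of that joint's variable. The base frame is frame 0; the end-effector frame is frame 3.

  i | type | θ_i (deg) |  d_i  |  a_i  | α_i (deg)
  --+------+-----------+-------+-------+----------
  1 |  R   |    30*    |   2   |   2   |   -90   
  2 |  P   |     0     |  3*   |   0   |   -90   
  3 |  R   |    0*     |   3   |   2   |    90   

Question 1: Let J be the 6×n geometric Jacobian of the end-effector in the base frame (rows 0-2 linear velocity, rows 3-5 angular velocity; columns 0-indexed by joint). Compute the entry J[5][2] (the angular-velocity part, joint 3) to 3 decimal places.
axis z_2 = (-0.0000,0.0000,-1.0000); lever o_n−o_2 = (1.7321,1.0000,-3.0000)
cross product → J_v[:, 2] = (1.0000,-1.7321,-0.0000)
J_ω[:, 2] = z_2
entry J[5][2] = -1.0000

-1.000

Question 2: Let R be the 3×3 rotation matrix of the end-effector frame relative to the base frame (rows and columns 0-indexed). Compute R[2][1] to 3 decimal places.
-1.000

End-effector y-axis (col 1 of R) = (-0.0000,0.0000,-1.0000)
R[2][1] = -1.0000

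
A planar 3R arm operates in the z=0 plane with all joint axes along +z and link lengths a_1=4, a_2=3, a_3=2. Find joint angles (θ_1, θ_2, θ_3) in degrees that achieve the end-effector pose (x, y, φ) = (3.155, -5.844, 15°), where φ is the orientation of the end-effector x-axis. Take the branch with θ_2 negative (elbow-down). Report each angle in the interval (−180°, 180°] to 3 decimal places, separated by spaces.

wrist centre = target − a_3·(cos φ, sin φ) = (1.2231, -6.3616)
cos θ_2 = (41.9665−4²−3²)/(2·4·3) = 0.7069; θ_2 = -45.0136° (elbow-down)
β = atan2(-6.3616,1.2231) = -79.1166°; ψ = atan2(-2.1218,6.1208) = -19.1192°
θ_1 = β − ψ = -59.9974°
θ_3 = φ − θ_1 − θ_2 = 120.0110° (wrapped to (-180°,180°])

-59.997 -45.014 120.011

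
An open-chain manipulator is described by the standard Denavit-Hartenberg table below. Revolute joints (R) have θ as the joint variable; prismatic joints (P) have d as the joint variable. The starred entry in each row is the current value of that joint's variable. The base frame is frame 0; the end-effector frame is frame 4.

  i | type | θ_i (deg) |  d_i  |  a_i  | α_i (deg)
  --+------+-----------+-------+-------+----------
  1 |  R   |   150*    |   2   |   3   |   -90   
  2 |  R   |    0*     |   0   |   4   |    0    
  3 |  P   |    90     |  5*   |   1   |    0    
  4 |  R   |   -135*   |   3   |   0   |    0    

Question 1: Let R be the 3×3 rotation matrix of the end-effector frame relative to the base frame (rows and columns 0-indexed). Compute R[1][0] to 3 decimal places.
End-effector x-axis (col 0 of R) = (-0.6124,0.3536,0.7071)
R[1][0] = 0.3536

0.354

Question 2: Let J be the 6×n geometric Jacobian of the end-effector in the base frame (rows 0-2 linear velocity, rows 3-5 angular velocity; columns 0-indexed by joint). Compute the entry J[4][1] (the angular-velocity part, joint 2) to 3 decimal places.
axis z_1 = (-0.5000,-0.8660,0.0000); lever o_n−o_1 = (-7.4641,-4.9282,-1.0000)
cross product → J_v[:, 1] = (0.8660,-0.5000,-4.0000)
J_ω[:, 1] = z_1
entry J[4][1] = -0.8660

-0.866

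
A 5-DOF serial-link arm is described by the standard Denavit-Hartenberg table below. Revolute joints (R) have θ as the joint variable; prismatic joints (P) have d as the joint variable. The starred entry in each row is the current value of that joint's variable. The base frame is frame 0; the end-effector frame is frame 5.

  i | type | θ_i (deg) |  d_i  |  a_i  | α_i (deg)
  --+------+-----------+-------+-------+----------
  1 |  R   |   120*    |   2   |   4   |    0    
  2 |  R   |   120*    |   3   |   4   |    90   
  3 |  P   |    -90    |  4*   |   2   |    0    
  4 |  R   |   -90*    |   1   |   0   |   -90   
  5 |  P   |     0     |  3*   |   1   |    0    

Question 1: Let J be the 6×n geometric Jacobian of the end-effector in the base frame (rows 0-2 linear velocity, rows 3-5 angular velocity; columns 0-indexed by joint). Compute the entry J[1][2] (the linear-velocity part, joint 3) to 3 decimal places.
prismatic axis z_2 = (-0.8660,0.5000,0.0000)
J_v[:, 2] = z_2; J_ω[:, 2] = (0,0,0)
entry J[1][2] = 0.5000

0.500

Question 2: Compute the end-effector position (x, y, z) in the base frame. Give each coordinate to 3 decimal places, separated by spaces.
-7.830 3.366 0.000

after link 1: o_1 = (-2.0000, 3.4641, 2.0000)
after link 2: o_2 = (-4.0000, 0.0000, 5.0000)
after link 3: o_3 = (-7.4641, 2.0000, 3.0000)
after link 4: o_4 = (-8.3301, 2.5000, 3.0000)
after link 5: o_5 = (-7.8301, 3.3660, 0.0000)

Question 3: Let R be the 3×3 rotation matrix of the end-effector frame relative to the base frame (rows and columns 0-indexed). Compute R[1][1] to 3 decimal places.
-0.500

End-effector y-axis (col 1 of R) = (0.8660,-0.5000,-0.0000)
R[1][1] = -0.5000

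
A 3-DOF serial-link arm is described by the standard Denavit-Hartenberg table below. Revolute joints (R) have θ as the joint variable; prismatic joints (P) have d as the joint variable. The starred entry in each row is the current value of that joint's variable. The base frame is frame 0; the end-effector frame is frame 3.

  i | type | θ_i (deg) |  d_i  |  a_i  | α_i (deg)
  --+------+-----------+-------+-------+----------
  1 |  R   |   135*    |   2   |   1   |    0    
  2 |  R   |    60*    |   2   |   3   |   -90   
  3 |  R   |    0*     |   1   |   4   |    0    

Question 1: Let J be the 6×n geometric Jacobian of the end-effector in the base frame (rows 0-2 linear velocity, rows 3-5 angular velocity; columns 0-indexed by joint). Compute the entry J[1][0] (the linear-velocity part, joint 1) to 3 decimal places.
axis z_0 = ẑ; lever o_n−o_0 = (-7.2098,-2.0706,4.0000)
cross product → J_v[:, 0] = (2.0706,-7.2098,0.0000)
J_ω[:, 0] = z_0
entry J[1][0] = -7.2098

-7.210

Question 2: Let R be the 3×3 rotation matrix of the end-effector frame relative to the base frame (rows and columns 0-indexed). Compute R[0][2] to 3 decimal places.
0.259

End-effector z-axis (col 2 of R) = (0.2588,-0.9659,0.0000)
R[0][2] = 0.2588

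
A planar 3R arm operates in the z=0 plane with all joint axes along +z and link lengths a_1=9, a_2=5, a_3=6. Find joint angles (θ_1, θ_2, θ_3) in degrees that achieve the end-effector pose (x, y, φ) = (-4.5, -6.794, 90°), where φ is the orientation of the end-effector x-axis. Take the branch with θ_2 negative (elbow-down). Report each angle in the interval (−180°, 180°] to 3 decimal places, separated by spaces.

wrist centre = target − a_3·(cos φ, sin φ) = (-4.5000, -12.7940)
cos θ_2 = (183.9364−9²−5²)/(2·9·5) = 0.8660; θ_2 = -30.0074° (elbow-down)
β = atan2(-12.7940,-4.5000) = -109.3782°; ψ = atan2(-2.5006,13.3298) = -10.6247°
θ_1 = β − ψ = -98.7534°
θ_3 = φ − θ_1 − θ_2 = -141.2391° (wrapped to (-180°,180°])

-98.753 -30.007 -141.239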